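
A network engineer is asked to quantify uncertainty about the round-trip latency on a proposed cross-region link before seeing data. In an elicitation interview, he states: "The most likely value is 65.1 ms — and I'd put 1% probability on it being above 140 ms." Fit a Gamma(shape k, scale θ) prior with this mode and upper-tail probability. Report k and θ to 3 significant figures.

k ≈ 9.26, θ ≈ 7.88

Gamma(k,θ) with k>1 has mode (k−1)θ, so θ = 65.1/(k−1).
Need P(X < 140) = 0.99 with θ tied to k this way. Start at k = 2, θ = 65.1: P(X<140) ≈ 0.633.
Too low — raise k to concentrate. Iterating converges to k ≈ 9.26.
Then θ = 65.1/(9.26−1) ≈ 7.88.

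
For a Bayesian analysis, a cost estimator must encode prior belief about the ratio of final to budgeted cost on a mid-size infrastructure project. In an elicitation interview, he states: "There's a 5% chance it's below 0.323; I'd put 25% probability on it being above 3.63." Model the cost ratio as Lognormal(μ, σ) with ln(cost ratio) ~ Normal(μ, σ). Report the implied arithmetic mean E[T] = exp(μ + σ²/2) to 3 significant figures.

If T ~ Lognormal(μ,σ) then ln T ~ Normal(μ,σ), so the p-quantile of ln T is μ + z_p·σ.
ln(0.323) = -1.13 and ln(3.63) = 1.289; z_{0.05} = -1.645, z_{0.75} = 0.6745.
σ = (1.289 − -1.13)/(0.6745 − (-1.645)) = 1.043.
μ = -1.13 − (-1.645)·1.043 = 0.586.
E[T] = exp(μ + σ²/2) = exp(0.586 + 0.5440) = 3.09.

E[T] ≈ 3.09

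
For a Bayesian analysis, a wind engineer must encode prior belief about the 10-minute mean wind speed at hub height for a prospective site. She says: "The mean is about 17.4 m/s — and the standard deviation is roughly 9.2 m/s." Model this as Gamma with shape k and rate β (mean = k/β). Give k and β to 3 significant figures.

k ≈ 3.58, β ≈ 0.206

For Gamma(k, rate β): mean = k/β, variance = k/β², so CV = 1/√k.
CV = SD/mean = 9.2/17.4 = 0.5287, hence k = 1/CV² = 3.58.
Then β = k/mean = 3.58/17.4 = 0.206.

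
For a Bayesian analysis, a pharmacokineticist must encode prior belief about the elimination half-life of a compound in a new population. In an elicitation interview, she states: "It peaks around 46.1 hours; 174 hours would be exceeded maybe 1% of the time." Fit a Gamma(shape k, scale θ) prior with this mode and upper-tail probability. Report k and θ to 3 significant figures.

k ≈ 3.41, θ ≈ 19.2

Gamma(k,θ) with k>1 has mode (k−1)θ, so θ = 46.1/(k−1).
Need P(X < 174) = 0.99 with θ tied to k this way. Start at k = 2, θ = 46.1: P(X<174) ≈ 0.890.
Too low — raise k to concentrate. Iterating converges to k ≈ 3.41.
Then θ = 46.1/(3.41−1) ≈ 19.2.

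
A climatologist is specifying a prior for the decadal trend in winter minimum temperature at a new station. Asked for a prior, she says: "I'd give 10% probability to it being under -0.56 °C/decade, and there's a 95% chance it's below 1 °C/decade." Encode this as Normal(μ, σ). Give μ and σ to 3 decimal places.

μ = 0.123, σ = 0.533

The p-quantile of Normal(μ,σ) is μ + z_p·σ, with z_{0.1} = -1.282 and z_{0.95} = 1.645.
Eliminate σ: μ = (z₂·x₁ − z₁·x₂)/(z₂ − z₁) = (1.645·-0.56 − (-1.282)·1)/2.926 = 0.123.
Then σ = (x₂ − x₁)/(z₂ − z₁) = (1 − -0.56)/2.926 = 0.533.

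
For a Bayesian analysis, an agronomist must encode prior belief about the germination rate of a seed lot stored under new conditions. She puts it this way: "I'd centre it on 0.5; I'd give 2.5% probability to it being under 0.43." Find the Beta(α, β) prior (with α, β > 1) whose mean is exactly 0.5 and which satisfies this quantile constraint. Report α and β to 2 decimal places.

α ≈ 97.28, β ≈ 97.28

With mean 0.5 fixed, write α = 0.5s, β = 0.5s where s = α+β.
Need P(θ < 0.43) = 0.025 under Beta(0.5s, 0.5s). Normal approximation: (q−m)/√(m(1−m)/s) ≈ z_{0.025} = -1.96, so s ≈ 0.5·0.5·(-1.96)²/(0.43−0.5)² = 196.0.
At s = 196.0: P(θ<0.43) ≈ 0.025. Adjusting to match 0.025 gives s ≈ 194.56.
So α = 0.5·194.56 ≈ 97.28, β = 0.5·194.56 ≈ 97.28.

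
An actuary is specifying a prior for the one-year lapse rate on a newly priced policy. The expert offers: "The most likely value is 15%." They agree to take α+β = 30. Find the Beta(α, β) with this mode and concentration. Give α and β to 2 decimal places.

α = 5.20, β = 24.80

For α,β > 1 the Beta mode is (α−1)/(α+β−2). With α+β = 30, the mode is (α−1)/28.
Set (α−1)/28 = 0.15 → α = 1 + 0.15·28 = 5.20.
β = 30 − α = 24.80.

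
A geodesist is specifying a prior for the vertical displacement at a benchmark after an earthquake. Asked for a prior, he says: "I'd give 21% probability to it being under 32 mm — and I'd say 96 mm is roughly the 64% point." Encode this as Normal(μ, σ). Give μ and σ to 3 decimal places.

For Normal(μ,σ), the p-quantile is μ + z_p·σ. Here z_{0.21} = -0.8064, z_{0.64} = 0.3585.
So 32 = μ − 0.8064σ and 96 = μ + 0.3585σ.
Subtracting: σ = (96 − 32)/(0.3585 − (-0.8064)) = 54.941.
Then μ = 32 − (-0.8064)·54.941 = 76.306.

μ = 76.306, σ = 54.941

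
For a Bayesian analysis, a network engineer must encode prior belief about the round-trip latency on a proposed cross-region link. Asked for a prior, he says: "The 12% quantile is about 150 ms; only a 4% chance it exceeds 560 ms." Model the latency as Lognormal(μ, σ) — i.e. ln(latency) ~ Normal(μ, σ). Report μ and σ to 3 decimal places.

If T ~ Lognormal(μ,σ) then ln T ~ Normal(μ,σ), so the p-quantile of ln T is μ + z_p·σ.
ln(150) = 5.011 and ln(560) = 6.328; z_{0.12} = -1.175, z_{0.96} = 1.751.
σ = (6.328 − 5.011)/(1.751 − (-1.175)) = 0.450.
μ = 5.011 − (-1.175)·0.450 = 5.540.

μ ≈ 5.540, σ ≈ 0.450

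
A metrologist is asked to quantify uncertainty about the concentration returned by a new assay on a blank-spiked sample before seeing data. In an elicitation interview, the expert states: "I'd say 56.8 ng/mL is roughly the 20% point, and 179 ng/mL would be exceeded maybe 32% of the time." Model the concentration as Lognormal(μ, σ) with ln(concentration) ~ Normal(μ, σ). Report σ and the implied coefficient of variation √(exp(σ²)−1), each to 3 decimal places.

If T ~ Lognormal(μ,σ) then ln T ~ Normal(μ,σ), so the p-quantile of ln T is μ + z_p·σ.
ln(56.8) = 4.04 and ln(179) = 5.187; z_{0.2} = -0.8416, z_{0.68} = 0.4677.
σ = (5.187 − 4.04)/(0.4677 − (-0.8416)) = 0.877.
μ = 4.04 − (-0.8416)·0.877 = 4.777.
CV = √(exp(σ²)−1) = √(exp(0.7686)−1) = 1.075.

σ ≈ 0.877, CV ≈ 1.075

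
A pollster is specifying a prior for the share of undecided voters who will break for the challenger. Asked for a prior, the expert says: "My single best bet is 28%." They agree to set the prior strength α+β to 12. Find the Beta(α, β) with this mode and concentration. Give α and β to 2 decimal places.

α = 3.80, β = 8.20

For α,β > 1 the Beta mode is (α−1)/(α+β−2). With α+β = 12, the mode is (α−1)/10.
Set (α−1)/10 = 0.28 → α = 1 + 0.28·10 = 3.80.
β = 12 − α = 8.20.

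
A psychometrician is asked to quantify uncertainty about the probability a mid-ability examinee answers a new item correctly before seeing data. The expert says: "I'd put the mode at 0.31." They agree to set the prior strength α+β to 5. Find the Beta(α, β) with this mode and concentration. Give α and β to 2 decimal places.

For α,β > 1 the Beta mode is (α−1)/(α+β−2). With α+β = 5, the mode is (α−1)/3.
Set (α−1)/3 = 0.31 → α = 1 + 0.31·3 = 1.93.
β = 5 − α = 3.07.

α = 1.93, β = 3.07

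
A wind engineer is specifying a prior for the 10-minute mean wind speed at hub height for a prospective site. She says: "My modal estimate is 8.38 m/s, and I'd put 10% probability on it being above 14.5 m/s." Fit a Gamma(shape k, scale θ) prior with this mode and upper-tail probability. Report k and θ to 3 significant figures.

Gamma(k,θ) with k>1 has mode (k−1)θ, so θ = 8.38/(k−1).
Need P(X < 14.5) = 0.9 with θ tied to k this way. Start at k = 2, θ = 8.38: P(X<14.5) ≈ 0.516.
Too low — raise k to concentrate. Iterating converges to k ≈ 7.31.
Then θ = 8.38/(7.31−1) ≈ 1.33.

k ≈ 7.31, θ ≈ 1.33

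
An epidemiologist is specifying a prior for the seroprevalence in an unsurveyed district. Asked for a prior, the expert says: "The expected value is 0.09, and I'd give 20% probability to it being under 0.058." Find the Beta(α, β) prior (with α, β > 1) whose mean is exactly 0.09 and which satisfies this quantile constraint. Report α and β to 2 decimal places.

With mean 0.09 fixed, write α = 0.09s, β = 0.91s where s = α+β.
Need P(θ < 0.058) = 0.2 under Beta(0.09s, 0.91s). Normal approximation: (q−m)/√(m(1−m)/s) ≈ z_{0.2} = -0.842, so s ≈ 0.09·0.91·(-0.842)²/(0.058−0.09)² = 56.7.
At s = 56.7: P(θ<0.058) ≈ 0.205. Adjusting to match 0.2 gives s ≈ 58.68.
So α = 0.09·58.68 ≈ 5.28, β = 0.91·58.68 ≈ 53.40.

α ≈ 5.28, β ≈ 53.40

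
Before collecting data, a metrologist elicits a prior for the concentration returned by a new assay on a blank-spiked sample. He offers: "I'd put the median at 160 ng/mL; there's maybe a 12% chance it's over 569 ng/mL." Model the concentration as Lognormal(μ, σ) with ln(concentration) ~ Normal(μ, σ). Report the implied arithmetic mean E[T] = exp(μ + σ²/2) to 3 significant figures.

If T ~ Lognormal(μ,σ) then ln T ~ Normal(μ,σ), so the p-quantile of ln T is μ + z_p·σ.
ln(160) = 5.075 and ln(569) = 6.344; z_{0.5} = 0, z_{0.88} = 1.175.
σ = (6.344 − 5.075)/(1.175 − (0)) = 1.080.
μ = 5.075 − (0)·1.080 = 5.075.
E[T] = exp(μ + σ²/2) = exp(5.075 + 0.5829) = 287 ng/mL.

E[T] ≈ 287 ng/mL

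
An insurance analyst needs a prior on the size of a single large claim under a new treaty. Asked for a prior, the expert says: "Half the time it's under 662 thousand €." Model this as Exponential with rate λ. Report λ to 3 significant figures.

λ ≈ 0.00105

Exponential median = ln 2 / λ, so λ = ln 2 / 662.0 = 0.00105.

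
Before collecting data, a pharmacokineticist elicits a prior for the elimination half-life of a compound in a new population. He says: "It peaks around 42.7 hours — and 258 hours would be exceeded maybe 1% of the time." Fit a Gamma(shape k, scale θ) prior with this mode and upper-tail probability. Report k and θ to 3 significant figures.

k ≈ 2.14, θ ≈ 37.4

Gamma(k,θ) with k>1 has mode (k−1)θ, so θ = 42.7/(k−1).
Need P(X < 258) = 0.99 with θ tied to k this way. Start at k = 2, θ = 42.7: P(X<258) ≈ 0.983.
Too low — raise k to concentrate. Iterating converges to k ≈ 2.14.
Then θ = 42.7/(2.14−1) ≈ 37.4.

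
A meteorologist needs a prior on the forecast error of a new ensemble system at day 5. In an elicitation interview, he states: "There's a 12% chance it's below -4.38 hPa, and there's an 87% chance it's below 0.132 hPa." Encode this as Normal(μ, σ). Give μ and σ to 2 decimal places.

The p-quantile of Normal(μ,σ) is μ + z_p·σ, with z_{0.12} = -1.175 and z_{0.87} = 1.126.
Eliminate σ: μ = (z₂·x₁ − z₁·x₂)/(z₂ − z₁) = (1.126·-4.38 − (-1.175)·0.132)/2.301 = -2.08.
Then σ = (x₂ − x₁)/(z₂ − z₁) = (0.132 − -4.38)/2.301 = 1.96.

μ = -2.08, σ = 1.96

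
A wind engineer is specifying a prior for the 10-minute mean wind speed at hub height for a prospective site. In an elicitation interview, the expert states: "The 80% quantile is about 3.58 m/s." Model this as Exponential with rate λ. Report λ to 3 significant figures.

P(T < 3.58) = 1 − e^(−λ·3.58) = 0.8, so λ = −ln(1−0.8)/3.58 = −ln(0.2)/3.58 = 0.45.

λ ≈ 0.45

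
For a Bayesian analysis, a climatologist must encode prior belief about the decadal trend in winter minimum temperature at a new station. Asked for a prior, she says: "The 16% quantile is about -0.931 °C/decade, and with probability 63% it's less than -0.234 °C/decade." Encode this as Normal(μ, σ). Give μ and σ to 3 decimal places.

μ = -0.408, σ = 0.526

The p-quantile of Normal(μ,σ) is μ + z_p·σ, with z_{0.16} = -0.9945 and z_{0.63} = 0.3319.
Eliminate σ: μ = (z₂·x₁ − z₁·x₂)/(z₂ − z₁) = (0.3319·-0.931 − (-0.9945)·-0.234)/1.326 = -0.408.
Then σ = (x₂ − x₁)/(z₂ − z₁) = (-0.234 − -0.931)/1.326 = 0.526.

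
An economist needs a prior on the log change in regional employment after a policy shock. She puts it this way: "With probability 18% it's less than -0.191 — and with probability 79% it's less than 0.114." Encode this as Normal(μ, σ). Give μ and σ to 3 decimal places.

The p-quantile of Normal(μ,σ) is μ + z_p·σ, with z_{0.18} = -0.9154 and z_{0.79} = 0.8064.
Eliminate σ: μ = (z₂·x₁ − z₁·x₂)/(z₂ − z₁) = (0.8064·-0.191 − (-0.9154)·0.114)/1.722 = -0.029.
Then σ = (x₂ − x₁)/(z₂ − z₁) = (0.114 − -0.191)/1.722 = 0.177.

μ = -0.029, σ = 0.177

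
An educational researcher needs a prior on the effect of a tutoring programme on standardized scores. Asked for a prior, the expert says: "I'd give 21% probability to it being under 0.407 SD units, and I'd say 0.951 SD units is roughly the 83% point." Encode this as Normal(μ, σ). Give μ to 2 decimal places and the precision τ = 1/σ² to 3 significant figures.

The p-quantile of Normal(μ,σ) is μ + z_p·σ, with z_{0.21} = -0.8064 and z_{0.83} = 0.9542.
Eliminate σ: μ = (z₂·x₁ − z₁·x₂)/(z₂ − z₁) = (0.9542·0.407 − (-0.8064)·0.951)/1.761 = 0.66.
Then σ = (x₂ − x₁)/(z₂ − z₁) = (0.951 − 0.407)/1.761 = 0.31.
Precision τ = 1/σ² = 1/0.309² = 10.5.

μ = 0.66, τ = 10.5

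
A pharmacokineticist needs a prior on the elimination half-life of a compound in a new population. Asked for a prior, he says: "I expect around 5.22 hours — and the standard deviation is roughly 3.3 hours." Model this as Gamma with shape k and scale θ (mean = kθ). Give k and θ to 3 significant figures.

For Gamma(k, scale θ): mean = kθ, variance = kθ², so CV = 1/√k.
CV = SD/mean = 3.3/5.22 = 0.6322, hence k = 1/CV² = 2.5.
Then θ = mean/k = 5.22/2.5 = 2.09.

k ≈ 2.5, θ ≈ 2.09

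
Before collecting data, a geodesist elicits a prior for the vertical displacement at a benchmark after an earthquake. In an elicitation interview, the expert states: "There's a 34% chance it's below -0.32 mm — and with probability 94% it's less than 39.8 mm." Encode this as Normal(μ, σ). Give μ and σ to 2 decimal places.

μ = 8.09, σ = 20.39

The p-quantile of Normal(μ,σ) is μ + z_p·σ, with z_{0.34} = -0.4125 and z_{0.94} = 1.555.
Eliminate σ: μ = (z₂·x₁ − z₁·x₂)/(z₂ − z₁) = (1.555·-0.32 − (-0.4125)·39.8)/1.967 = 8.09.
Then σ = (x₂ − x₁)/(z₂ − z₁) = (39.8 − -0.32)/1.967 = 20.39.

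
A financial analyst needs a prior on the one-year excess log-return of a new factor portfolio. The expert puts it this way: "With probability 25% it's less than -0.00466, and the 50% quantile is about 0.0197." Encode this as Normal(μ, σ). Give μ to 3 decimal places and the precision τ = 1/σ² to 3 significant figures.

μ = 0.020, τ = 767

For Normal(μ,σ), the p-quantile is μ + z_p·σ. Here z_{0.25} = -0.6745, z_{0.5} = 0.
So -0.00466 = μ − 0.6745σ and 0.0197 = μ + 0σ.
Subtracting: σ = (0.0197 − -0.00466)/(0 − (-0.6745)) = 0.036.
Then μ = -0.00466 − (-0.6745)·0.036 = 0.020.
Precision τ = 1/σ² = 1/0.03612² = 767.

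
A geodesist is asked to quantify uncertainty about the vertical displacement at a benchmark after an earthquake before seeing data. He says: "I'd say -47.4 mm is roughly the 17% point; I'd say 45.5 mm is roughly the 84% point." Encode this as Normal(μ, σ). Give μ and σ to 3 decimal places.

The p-quantile of Normal(μ,σ) is μ + z_p·σ, with z_{0.17} = -0.9542 and z_{0.84} = 0.9945.
Eliminate σ: μ = (z₂·x₁ − z₁·x₂)/(z₂ − z₁) = (0.9945·-47.4 − (-0.9542)·45.5)/1.949 = -1.910.
Then σ = (x₂ − x₁)/(z₂ − z₁) = (45.5 − -47.4)/1.949 = 47.675.

μ = -1.910, σ = 47.675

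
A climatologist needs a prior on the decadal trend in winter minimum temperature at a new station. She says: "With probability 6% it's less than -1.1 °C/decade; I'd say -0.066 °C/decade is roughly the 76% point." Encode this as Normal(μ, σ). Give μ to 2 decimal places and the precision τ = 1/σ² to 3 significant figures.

μ = -0.39, τ = 4.78

For Normal(μ,σ), the p-quantile is μ + z_p·σ. Here z_{0.06} = -1.555, z_{0.76} = 0.7063.
So -1.1 = μ − 1.555σ and -0.066 = μ + 0.7063σ.
Subtracting: σ = (-0.066 − -1.1)/(0.7063 − (-1.555)) = 0.46.
Then μ = -1.1 − (-1.555)·0.46 = -0.39.
Precision τ = 1/σ² = 1/0.4573² = 4.78.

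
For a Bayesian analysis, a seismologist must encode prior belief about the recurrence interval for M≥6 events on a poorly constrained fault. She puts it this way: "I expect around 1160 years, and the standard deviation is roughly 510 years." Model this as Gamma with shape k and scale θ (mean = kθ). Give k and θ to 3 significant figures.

k ≈ 5.17, θ ≈ 224

For Gamma(k, scale θ): mean = kθ, variance = kθ², so CV = 1/√k.
CV = SD/mean = 510/1160 = 0.4397, hence k = 1/CV² = 5.17.
Then θ = mean/k = 1160/5.17 = 224.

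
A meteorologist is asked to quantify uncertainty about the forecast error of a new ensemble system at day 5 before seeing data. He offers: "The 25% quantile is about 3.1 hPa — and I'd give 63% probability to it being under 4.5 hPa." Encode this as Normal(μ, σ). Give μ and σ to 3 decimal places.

The p-quantile of Normal(μ,σ) is μ + z_p·σ, with z_{0.25} = -0.6745 and z_{0.63} = 0.3319.
Eliminate σ: μ = (z₂·x₁ − z₁·x₂)/(z₂ − z₁) = (0.3319·3.1 − (-0.6745)·4.5)/1.006 = 4.038.
Then σ = (x₂ − x₁)/(z₂ − z₁) = (4.5 − 3.1)/1.006 = 1.391.

μ = 4.038, σ = 1.391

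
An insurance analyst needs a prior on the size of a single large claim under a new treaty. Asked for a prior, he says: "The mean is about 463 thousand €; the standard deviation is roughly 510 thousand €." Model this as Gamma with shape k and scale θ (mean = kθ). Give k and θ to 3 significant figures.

For Gamma(k, scale θ): mean = kθ, variance = kθ², so CV = 1/√k.
CV = SD/mean = 510/463 = 1.102, hence k = 1/CV² = 0.824.
Then θ = mean/k = 463/0.824 = 562.

k ≈ 0.824, θ ≈ 562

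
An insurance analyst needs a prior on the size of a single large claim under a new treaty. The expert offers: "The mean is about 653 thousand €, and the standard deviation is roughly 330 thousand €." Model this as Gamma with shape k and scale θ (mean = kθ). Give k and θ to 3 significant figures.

k ≈ 3.92, θ ≈ 167

For Gamma(k, scale θ): mean = kθ, variance = kθ², so CV = 1/√k.
CV = SD/mean = 330/653 = 0.5054, hence k = 1/CV² = 3.92.
Then θ = mean/k = 653/3.92 = 167.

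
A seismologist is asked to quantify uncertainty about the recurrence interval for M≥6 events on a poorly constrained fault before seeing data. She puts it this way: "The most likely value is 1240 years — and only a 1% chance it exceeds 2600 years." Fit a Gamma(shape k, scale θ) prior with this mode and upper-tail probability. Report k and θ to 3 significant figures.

k ≈ 9.88, θ ≈ 140

Gamma(k,θ) with k>1 has mode (k−1)θ, so θ = 1240/(k−1).
Need P(X < 2600) = 0.99 with θ tied to k this way. Start at k = 2, θ = 1240: P(X<2600) ≈ 0.620.
Too low — raise k to concentrate. Iterating converges to k ≈ 9.88.
Then θ = 1240/(9.88−1) ≈ 140.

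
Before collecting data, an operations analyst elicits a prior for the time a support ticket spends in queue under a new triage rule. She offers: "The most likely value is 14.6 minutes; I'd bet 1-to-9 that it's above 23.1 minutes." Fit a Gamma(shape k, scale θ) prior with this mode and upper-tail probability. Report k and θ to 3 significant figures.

k ≈ 9.91, θ ≈ 1.64

Gamma(k,θ) with k>1 has mode (k−1)θ, so θ = 14.6/(k−1).
Need P(X < 23.1) = 0.9 with θ tied to k this way. Start at k = 2, θ = 14.6: P(X<23.1) ≈ 0.469.
Too low — raise k to concentrate. Iterating converges to k ≈ 9.91.
Then θ = 14.6/(9.91−1) ≈ 1.64.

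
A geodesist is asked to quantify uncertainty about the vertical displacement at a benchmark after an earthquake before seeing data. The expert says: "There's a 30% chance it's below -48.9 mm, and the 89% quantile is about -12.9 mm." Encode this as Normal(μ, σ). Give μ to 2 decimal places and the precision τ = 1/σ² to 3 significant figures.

μ = -38.12, τ = 0.00237

For Normal(μ,σ), the p-quantile is μ + z_p·σ. Here z_{0.3} = -0.5244, z_{0.89} = 1.227.
So -48.9 = μ − 0.5244σ and -12.9 = μ + 1.227σ.
Subtracting: σ = (-12.9 − -48.9)/(1.227 − (-0.5244)) = 20.56.
Then μ = -48.9 − (-0.5244)·20.56 = -38.12.
Precision τ = 1/σ² = 1/20.56² = 0.00237.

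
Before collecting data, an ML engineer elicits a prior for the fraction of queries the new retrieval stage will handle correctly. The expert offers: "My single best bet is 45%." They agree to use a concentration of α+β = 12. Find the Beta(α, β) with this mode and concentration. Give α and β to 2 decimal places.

For α,β > 1 the Beta mode is (α−1)/(α+β−2). With α+β = 12, the mode is (α−1)/10.
Set (α−1)/10 = 0.45 → α = 1 + 0.45·10 = 5.50.
β = 12 − α = 6.50.

α = 5.50, β = 6.50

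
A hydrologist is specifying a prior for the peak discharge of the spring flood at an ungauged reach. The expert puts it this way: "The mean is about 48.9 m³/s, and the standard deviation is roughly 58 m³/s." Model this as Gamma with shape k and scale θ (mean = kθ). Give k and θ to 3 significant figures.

k ≈ 0.711, θ ≈ 68.8

For Gamma(k, scale θ): mean = kθ, variance = kθ², so CV = 1/√k.
CV = SD/mean = 58/48.9 = 1.186, hence k = 1/CV² = 0.711.
Then θ = mean/k = 48.9/0.711 = 68.8.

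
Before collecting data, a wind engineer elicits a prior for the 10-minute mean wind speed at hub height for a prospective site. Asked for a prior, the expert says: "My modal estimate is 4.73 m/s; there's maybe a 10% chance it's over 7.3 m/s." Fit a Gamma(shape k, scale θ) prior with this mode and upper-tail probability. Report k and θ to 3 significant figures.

k ≈ 10.9, θ ≈ 0.477

Gamma(k,θ) with k>1 has mode (k−1)θ, so θ = 4.73/(k−1).
Need P(X < 7.3) = 0.9 with θ tied to k this way. Start at k = 2, θ = 4.73: P(X<7.3) ≈ 0.457.
Too low — raise k to concentrate. Iterating converges to k ≈ 10.9.
Then θ = 4.73/(10.9−1) ≈ 0.477.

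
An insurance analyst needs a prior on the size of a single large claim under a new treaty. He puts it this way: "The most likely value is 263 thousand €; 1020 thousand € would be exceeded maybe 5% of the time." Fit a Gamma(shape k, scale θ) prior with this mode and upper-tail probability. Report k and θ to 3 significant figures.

Gamma(k,θ) with k>1 has mode (k−1)θ, so θ = 263/(k−1).
Need P(X < 1020) = 0.95 with θ tied to k this way. Start at k = 2, θ = 263: P(X<1020) ≈ 0.899.
Too low — raise k to concentrate. Iterating converges to k ≈ 2.38.
Then θ = 263/(2.38−1) ≈ 191.

k ≈ 2.38, θ ≈ 191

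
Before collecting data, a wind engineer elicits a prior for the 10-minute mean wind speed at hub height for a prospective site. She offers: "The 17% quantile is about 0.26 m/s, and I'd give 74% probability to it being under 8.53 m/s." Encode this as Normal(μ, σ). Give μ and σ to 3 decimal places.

For Normal(μ,σ), the p-quantile is μ + z_p·σ. Here z_{0.17} = -0.9542, z_{0.74} = 0.6433.
So 0.26 = μ − 0.9542σ and 8.53 = μ + 0.6433σ.
Subtracting: σ = (8.53 − 0.26)/(0.6433 − (-0.9542)) = 5.177.
Then μ = 0.26 − (-0.9542)·5.177 = 5.200.

μ = 5.200, σ = 5.177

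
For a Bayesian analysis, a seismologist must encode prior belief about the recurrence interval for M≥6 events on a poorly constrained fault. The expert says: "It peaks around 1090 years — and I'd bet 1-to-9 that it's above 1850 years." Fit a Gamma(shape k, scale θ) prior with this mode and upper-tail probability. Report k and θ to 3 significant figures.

Gamma(k,θ) with k>1 has mode (k−1)θ, so θ = 1090/(k−1).
Need P(X < 1850) = 0.9 with θ tied to k this way. Start at k = 2, θ = 1090: P(X<1850) ≈ 0.506.
Too low — raise k to concentrate. Iterating converges to k ≈ 7.76.
Then θ = 1090/(7.76−1) ≈ 161.

k ≈ 7.76, θ ≈ 161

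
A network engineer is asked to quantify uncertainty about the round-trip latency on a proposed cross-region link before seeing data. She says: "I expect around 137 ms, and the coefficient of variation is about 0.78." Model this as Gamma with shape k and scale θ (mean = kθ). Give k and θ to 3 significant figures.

For Gamma(k, scale θ): mean = kθ, variance = kθ², so CV = 1/√k.
CV = 0.78, hence k = 1/CV² = 1.64.
Then θ = mean/k = 137/1.64 = 83.4.

k ≈ 1.64, θ ≈ 83.4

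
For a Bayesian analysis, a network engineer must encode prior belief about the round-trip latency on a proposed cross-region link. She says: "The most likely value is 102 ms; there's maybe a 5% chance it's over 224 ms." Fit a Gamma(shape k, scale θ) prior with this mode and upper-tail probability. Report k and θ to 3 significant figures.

k ≈ 5.45, θ ≈ 22.9

Gamma(k,θ) with k>1 has mode (k−1)θ, so θ = 102/(k−1).
Need P(X < 224) = 0.95 with θ tied to k this way. Start at k = 2, θ = 102: P(X<224) ≈ 0.644.
Too low — raise k to concentrate. Iterating converges to k ≈ 5.45.
Then θ = 102/(5.45−1) ≈ 22.9.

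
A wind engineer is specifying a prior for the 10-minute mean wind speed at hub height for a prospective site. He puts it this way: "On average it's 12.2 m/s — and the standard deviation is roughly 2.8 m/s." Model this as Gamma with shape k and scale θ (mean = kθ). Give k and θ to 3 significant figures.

k ≈ 19, θ ≈ 0.643

For Gamma(k, scale θ): mean = kθ, variance = kθ², so CV = 1/√k.
CV = SD/mean = 2.8/12.2 = 0.2295, hence k = 1/CV² = 19.
Then θ = mean/k = 12.2/19 = 0.643.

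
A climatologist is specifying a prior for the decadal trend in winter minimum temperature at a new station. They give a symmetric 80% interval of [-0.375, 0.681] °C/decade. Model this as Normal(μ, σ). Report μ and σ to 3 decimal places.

μ = 0.153, σ = 0.412

A symmetric 80% interval runs μ ± z·σ with z = 1.282.
Half-width = 0.528, so σ = 0.528/1.282 = 0.412.
μ is the interval midpoint, 0.153.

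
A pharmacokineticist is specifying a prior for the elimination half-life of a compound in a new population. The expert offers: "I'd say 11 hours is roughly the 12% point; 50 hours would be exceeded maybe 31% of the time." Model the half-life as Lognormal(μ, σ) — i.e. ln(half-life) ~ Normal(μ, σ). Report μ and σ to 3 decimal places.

If T ~ Lognormal(μ,σ) then ln T ~ Normal(μ,σ), so the p-quantile of ln T is μ + z_p·σ.
ln(11) = 2.398 and ln(50) = 3.912; z_{0.12} = -1.175, z_{0.69} = 0.4959.
σ = (3.912 − 2.398)/(0.4959 − (-1.175)) = 0.906.
μ = 2.398 − (-1.175)·0.906 = 3.463.

μ ≈ 3.463, σ ≈ 0.906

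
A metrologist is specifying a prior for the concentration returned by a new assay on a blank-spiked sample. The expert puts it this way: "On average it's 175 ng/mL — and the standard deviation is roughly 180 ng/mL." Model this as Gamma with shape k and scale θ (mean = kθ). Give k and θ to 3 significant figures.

k ≈ 0.945, θ ≈ 185

For Gamma(k, scale θ): mean = kθ, variance = kθ², so CV = 1/√k.
CV = SD/mean = 180/175 = 1.029, hence k = 1/CV² = 0.945.
Then θ = mean/k = 175/0.945 = 185.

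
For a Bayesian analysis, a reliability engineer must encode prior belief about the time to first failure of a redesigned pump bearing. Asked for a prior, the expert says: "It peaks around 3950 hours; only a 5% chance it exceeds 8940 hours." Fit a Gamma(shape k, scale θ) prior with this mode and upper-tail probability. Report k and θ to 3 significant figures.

k ≈ 5.11, θ ≈ 960

Gamma(k,θ) with k>1 has mode (k−1)θ, so θ = 3950/(k−1).
Need P(X < 8940) = 0.95 with θ tied to k this way. Start at k = 2, θ = 3950: P(X<8940) ≈ 0.661.
Too low — raise k to concentrate. Iterating converges to k ≈ 5.11.
Then θ = 3950/(5.11−1) ≈ 960.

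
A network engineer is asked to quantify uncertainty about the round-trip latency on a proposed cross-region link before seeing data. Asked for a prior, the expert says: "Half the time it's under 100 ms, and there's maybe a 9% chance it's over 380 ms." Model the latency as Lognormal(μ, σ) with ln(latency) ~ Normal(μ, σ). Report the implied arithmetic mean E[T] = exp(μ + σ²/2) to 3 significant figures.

If T ~ Lognormal(μ,σ) then ln T ~ Normal(μ,σ), so the p-quantile of ln T is μ + z_p·σ.
ln(100) = 4.605 and ln(380) = 5.94; z_{0.5} = 0, z_{0.91} = 1.341.
σ = (5.94 − 4.605)/(1.341 − (0)) = 0.996.
μ = 4.605 − (0)·0.996 = 4.605.
E[T] = exp(μ + σ²/2) = exp(4.605 + 0.4957) = 164 ms.

E[T] ≈ 164 ms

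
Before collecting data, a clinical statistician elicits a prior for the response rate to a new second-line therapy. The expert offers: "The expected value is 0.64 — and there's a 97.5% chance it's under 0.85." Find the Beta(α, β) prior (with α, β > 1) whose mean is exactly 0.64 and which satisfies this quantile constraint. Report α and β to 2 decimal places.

α ≈ 9.99, β ≈ 5.62

With mean 0.64 fixed, write α = 0.64s, β = 0.36s where s = α+β.
Need P(θ < 0.85) = 0.975 under Beta(0.64s, 0.36s). Normal approximation: (q−m)/√(m(1−m)/s) ≈ z_{0.975} = 1.96, so s ≈ 0.64·0.36·(1.96)²/(0.85−0.64)² = 20.1.
At s = 20.1: P(θ<0.85) ≈ 0.988. Adjusting to match 0.975 gives s ≈ 15.60.
So α = 0.64·15.60 ≈ 9.99, β = 0.36·15.60 ≈ 5.62.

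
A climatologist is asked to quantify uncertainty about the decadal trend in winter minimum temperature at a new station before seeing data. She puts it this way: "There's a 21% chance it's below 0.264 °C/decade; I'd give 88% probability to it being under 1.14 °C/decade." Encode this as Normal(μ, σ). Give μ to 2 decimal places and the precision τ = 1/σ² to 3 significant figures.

μ = 0.62, τ = 5.12

For Normal(μ,σ), the p-quantile is μ + z_p·σ. Here z_{0.21} = -0.8064, z_{0.88} = 1.175.
So 0.264 = μ − 0.8064σ and 1.14 = μ + 1.175σ.
Subtracting: σ = (1.14 − 0.264)/(1.175 − (-0.8064)) = 0.44.
Then μ = 0.264 − (-0.8064)·0.44 = 0.62.
Precision τ = 1/σ² = 1/0.4421² = 5.12.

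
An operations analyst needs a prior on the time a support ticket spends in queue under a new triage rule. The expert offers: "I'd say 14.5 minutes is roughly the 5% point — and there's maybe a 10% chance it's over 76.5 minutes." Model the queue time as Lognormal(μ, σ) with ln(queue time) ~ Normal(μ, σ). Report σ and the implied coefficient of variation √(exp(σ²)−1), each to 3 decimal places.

σ ≈ 0.568, CV ≈ 0.617

If T ~ Lognormal(μ,σ) then ln T ~ Normal(μ,σ), so the p-quantile of ln T is μ + z_p·σ.
ln(14.5) = 2.674 and ln(76.5) = 4.337; z_{0.05} = -1.645, z_{0.9} = 1.282.
σ = (4.337 − 2.674)/(1.282 − (-1.645)) = 0.568.
μ = 2.674 − (-1.645)·0.568 = 3.609.
CV = √(exp(σ²)−1) = √(exp(0.3230)−1) = 0.617.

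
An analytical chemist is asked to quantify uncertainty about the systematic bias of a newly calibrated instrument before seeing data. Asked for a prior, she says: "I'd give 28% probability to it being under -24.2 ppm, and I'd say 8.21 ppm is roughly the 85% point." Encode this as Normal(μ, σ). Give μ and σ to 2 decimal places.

μ = -12.53, σ = 20.02

The p-quantile of Normal(μ,σ) is μ + z_p·σ, with z_{0.28} = -0.5828 and z_{0.85} = 1.036.
Eliminate σ: μ = (z₂·x₁ − z₁·x₂)/(z₂ − z₁) = (1.036·-24.2 − (-0.5828)·8.21)/1.619 = -12.53.
Then σ = (x₂ − x₁)/(z₂ − z₁) = (8.21 − -24.2)/1.619 = 20.02.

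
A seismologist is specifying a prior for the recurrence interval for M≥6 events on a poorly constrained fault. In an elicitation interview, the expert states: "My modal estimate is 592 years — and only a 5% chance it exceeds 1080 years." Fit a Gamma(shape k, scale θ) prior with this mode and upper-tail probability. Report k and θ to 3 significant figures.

Gamma(k,θ) with k>1 has mode (k−1)θ, so θ = 592/(k−1).
Need P(X < 1080) = 0.95 with θ tied to k this way. Start at k = 2, θ = 592: P(X<1080) ≈ 0.544.
Too low — raise k to concentrate. Iterating converges to k ≈ 8.71.
Then θ = 592/(8.71−1) ≈ 76.8.

k ≈ 8.71, θ ≈ 76.8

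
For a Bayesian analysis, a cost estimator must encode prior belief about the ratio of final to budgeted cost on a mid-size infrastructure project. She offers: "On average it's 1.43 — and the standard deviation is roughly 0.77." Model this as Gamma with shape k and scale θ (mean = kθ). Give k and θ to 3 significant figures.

k ≈ 3.45, θ ≈ 0.415

For Gamma(k, scale θ): mean = kθ, variance = kθ², so CV = 1/√k.
CV = SD/mean = 0.77/1.43 = 0.5385, hence k = 1/CV² = 3.45.
Then θ = mean/k = 1.43/3.45 = 0.415.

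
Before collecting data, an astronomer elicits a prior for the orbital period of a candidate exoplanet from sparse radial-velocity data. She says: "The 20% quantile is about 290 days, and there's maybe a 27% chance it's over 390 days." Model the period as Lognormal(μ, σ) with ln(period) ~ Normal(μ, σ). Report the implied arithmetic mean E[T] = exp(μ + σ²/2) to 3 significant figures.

If T ~ Lognormal(μ,σ) then ln T ~ Normal(μ,σ), so the p-quantile of ln T is μ + z_p·σ.
ln(290) = 5.67 and ln(390) = 5.966; z_{0.2} = -0.8416, z_{0.73} = 0.6128.
σ = (5.966 − 5.67)/(0.6128 − (-0.8416)) = 0.204.
μ = 5.67 − (-0.8416)·0.204 = 5.841.
E[T] = exp(μ + σ²/2) = exp(5.841 + 0.0207) = 351 days.

E[T] ≈ 351 days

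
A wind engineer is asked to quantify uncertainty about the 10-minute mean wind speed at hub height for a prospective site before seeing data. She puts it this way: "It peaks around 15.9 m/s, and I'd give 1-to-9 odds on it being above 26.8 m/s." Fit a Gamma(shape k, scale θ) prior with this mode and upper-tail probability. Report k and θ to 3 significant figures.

k ≈ 7.94, θ ≈ 2.29

Gamma(k,θ) with k>1 has mode (k−1)θ, so θ = 15.9/(k−1).
Need P(X < 26.8) = 0.9 with θ tied to k this way. Start at k = 2, θ = 15.9: P(X<26.8) ≈ 0.502.
Too low — raise k to concentrate. Iterating converges to k ≈ 7.94.
Then θ = 15.9/(7.94−1) ≈ 2.29.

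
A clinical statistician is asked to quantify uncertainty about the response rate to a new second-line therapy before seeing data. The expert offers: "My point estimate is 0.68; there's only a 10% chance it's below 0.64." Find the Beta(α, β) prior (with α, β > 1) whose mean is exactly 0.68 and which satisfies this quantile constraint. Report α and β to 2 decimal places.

With mean 0.68 fixed, write α = 0.68s, β = 0.32s where s = α+β.
Need P(θ < 0.64) = 0.1 under Beta(0.68s, 0.32s). Normal approximation: (q−m)/√(m(1−m)/s) ≈ z_{0.1} = -1.28, so s ≈ 0.68·0.32·(-1.28)²/(0.64−0.68)² = 223.4.
At s = 223.4: P(θ<0.64) ≈ 0.102. Adjusting to match 0.1 gives s ≈ 226.73.
So α = 0.68·226.73 ≈ 154.18, β = 0.32·226.73 ≈ 72.55.

α ≈ 154.18, β ≈ 72.55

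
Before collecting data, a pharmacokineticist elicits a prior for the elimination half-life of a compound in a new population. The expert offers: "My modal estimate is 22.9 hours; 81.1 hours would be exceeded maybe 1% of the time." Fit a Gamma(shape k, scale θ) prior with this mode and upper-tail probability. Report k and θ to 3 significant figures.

Gamma(k,θ) with k>1 has mode (k−1)θ, so θ = 22.9/(k−1).
Need P(X < 81.1) = 0.99 with θ tied to k this way. Start at k = 2, θ = 22.9: P(X<81.1) ≈ 0.868.
Too low — raise k to concentrate. Iterating converges to k ≈ 3.7.
Then θ = 22.9/(3.7−1) ≈ 8.48.

k ≈ 3.7, θ ≈ 8.48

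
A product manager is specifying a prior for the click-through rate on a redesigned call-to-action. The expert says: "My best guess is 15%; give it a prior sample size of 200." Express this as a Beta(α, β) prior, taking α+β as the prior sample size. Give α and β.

α = 30, β = 170

Under the effective-sample-size interpretation, Beta(α, β) has prior mean α/(α+β) and prior sample size α+β.
So α+β = 200 and α/(α+β) = 0.15, giving α = 0.15·200 = 30 and β = 200 − 30 = 170.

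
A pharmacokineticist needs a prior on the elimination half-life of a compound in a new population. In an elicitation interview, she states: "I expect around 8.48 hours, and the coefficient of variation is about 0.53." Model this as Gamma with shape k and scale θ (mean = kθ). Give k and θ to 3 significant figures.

k ≈ 3.56, θ ≈ 2.38

For Gamma(k, scale θ): mean = kθ, variance = kθ², so CV = 1/√k.
CV = 0.53, hence k = 1/CV² = 3.56.
Then θ = mean/k = 8.48/3.56 = 2.38.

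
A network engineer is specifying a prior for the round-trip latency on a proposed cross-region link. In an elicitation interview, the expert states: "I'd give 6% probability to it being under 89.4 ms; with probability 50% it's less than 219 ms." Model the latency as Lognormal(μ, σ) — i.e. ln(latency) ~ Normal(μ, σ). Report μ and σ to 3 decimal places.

If T ~ Lognormal(μ,σ) then ln T ~ Normal(μ,σ), so the p-quantile of ln T is μ + z_p·σ.
ln(89.4) = 4.493 and ln(219) = 5.389; z_{0.06} = -1.555, z_{0.5} = 0.
σ = (5.389 − 4.493)/(0 − (-1.555)) = 0.576.
μ = 4.493 − (-1.555)·0.576 = 5.389.

μ ≈ 5.389, σ ≈ 0.576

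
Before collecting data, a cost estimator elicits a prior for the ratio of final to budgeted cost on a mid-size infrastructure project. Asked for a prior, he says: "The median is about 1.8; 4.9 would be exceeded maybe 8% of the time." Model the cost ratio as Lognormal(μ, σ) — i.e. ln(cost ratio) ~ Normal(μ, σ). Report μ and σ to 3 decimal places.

μ ≈ 0.588, σ ≈ 0.713

If T ~ Lognormal(μ,σ) then ln T ~ Normal(μ,σ), so the p-quantile of ln T is μ + z_p·σ.
ln(1.8) = 0.5878 and ln(4.9) = 1.589; z_{0.5} = 0, z_{0.92} = 1.405.
σ = (1.589 − 0.5878)/(1.405 − (0)) = 0.713.
μ = 0.5878 − (0)·0.713 = 0.588.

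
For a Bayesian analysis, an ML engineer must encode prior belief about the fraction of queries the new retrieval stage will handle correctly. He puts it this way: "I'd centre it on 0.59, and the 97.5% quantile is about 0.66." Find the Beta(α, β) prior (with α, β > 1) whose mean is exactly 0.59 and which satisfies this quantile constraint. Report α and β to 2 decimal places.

With mean 0.59 fixed, write α = 0.59s, β = 0.41s where s = α+β.
Need P(θ < 0.66) = 0.975 under Beta(0.59s, 0.41s). Normal approximation: (q−m)/√(m(1−m)/s) ≈ z_{0.975} = 1.96, so s ≈ 0.59·0.41·(1.96)²/(0.66−0.59)² = 189.6.
At s = 189.6: P(θ<0.66) ≈ 0.977. Adjusting to match 0.975 gives s ≈ 183.25.
So α = 0.59·183.25 ≈ 108.12, β = 0.41·183.25 ≈ 75.13.

α ≈ 108.12, β ≈ 75.13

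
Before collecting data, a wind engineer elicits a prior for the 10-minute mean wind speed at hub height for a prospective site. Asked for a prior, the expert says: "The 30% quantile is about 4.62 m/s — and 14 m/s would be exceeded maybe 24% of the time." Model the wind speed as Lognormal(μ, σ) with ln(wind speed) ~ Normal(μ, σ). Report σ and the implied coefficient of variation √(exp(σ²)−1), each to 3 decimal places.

σ ≈ 0.901, CV ≈ 1.119

If T ~ Lognormal(μ,σ) then ln T ~ Normal(μ,σ), so the p-quantile of ln T is μ + z_p·σ.
ln(4.62) = 1.53 and ln(14) = 2.639; z_{0.3} = -0.5244, z_{0.76} = 0.7063.
σ = (2.639 − 1.53)/(0.7063 − (-0.5244)) = 0.901.
μ = 1.53 − (-0.5244)·0.901 = 2.003.
CV = √(exp(σ²)−1) = √(exp(0.8115)−1) = 1.119.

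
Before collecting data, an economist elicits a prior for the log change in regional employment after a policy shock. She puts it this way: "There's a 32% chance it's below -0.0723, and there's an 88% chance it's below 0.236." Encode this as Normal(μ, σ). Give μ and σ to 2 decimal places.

μ = 0.02, σ = 0.19

For Normal(μ,σ), the p-quantile is μ + z_p·σ. Here z_{0.32} = -0.4677, z_{0.88} = 1.175.
So -0.0723 = μ − 0.4677σ and 0.236 = μ + 1.175σ.
Subtracting: σ = (0.236 − -0.0723)/(1.175 − (-0.4677)) = 0.19.
Then μ = -0.0723 − (-0.4677)·0.19 = 0.02.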